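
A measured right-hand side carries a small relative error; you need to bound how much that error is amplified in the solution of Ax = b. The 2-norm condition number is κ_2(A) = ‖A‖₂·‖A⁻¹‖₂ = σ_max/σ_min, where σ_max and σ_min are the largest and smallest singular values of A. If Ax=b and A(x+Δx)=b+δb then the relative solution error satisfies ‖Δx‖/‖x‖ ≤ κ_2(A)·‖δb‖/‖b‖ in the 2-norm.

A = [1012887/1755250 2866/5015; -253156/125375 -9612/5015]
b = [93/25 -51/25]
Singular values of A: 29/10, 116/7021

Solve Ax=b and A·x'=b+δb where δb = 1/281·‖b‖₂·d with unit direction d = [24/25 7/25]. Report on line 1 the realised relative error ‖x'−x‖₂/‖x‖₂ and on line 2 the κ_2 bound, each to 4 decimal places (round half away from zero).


from the listed singular values, σ₁ = 29/10, σ_n = 116/7021
κ = σ_max/σ_min = (29/10)/(116/7021) = 175.5250
κ_2(A)·‖δb‖/‖b‖ = 0.6246
solve Ax = b  →  x = [-124.4768 132.2007]
‖b‖₂ = 4.2426 and ‖x‖₂ = 181.5805
Δx = A⁻¹·δb where δb = 1/281·4.2426·d; ‖Δx‖ = 0.9138
realised ‖Δx‖/‖x‖ = 0.0050
tightness: 0.0050 against a bound of 0.6246 (unrounded ratio ≈ 0.0081)

0.0050
0.6246


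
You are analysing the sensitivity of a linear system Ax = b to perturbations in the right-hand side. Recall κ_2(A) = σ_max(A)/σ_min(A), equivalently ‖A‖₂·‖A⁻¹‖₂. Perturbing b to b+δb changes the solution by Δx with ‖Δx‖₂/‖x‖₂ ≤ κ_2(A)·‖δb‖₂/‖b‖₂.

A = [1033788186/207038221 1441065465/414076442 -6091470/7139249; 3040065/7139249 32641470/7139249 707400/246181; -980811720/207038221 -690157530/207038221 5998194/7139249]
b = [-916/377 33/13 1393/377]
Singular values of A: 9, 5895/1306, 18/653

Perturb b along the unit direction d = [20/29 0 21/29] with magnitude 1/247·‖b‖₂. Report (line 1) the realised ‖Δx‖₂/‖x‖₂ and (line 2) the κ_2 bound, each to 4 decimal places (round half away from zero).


0.0206
1.3219

σ_max = 9, σ_min = 18/653
condition number: 9 ÷ (18/653) = 326.5000
worst-case relative error ≤ 326.5000 × 1/247 = 1.3219
solve Ax = b  →  x = [16.5707 -17.8825 26.8813]
2-norm of b is 5.0990; of x, 36.2901
with δb = [0.0142 0.0000 0.0149], A·Δx = δb → ‖Δx‖ = 0.7489
relative error = 0.0206
so the bound overstates the realised error by a factor of ≈ 64.0537 (computed from the unrounded values)


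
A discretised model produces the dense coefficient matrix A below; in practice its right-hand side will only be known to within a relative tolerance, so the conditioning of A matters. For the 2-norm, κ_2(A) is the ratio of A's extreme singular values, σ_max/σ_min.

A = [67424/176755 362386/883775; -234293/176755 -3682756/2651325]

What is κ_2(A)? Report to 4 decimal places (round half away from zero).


292.5600

AᵀA = [2377568225/1249693201 7489155940/3749079603; 7489155940/3749079603 23591366836/11247238809]; tr = 53495221/13373649, det = 2500/13373649
λ_max, λ_min = (53495221/13373649 ± √2861604933348841/178854487575201)/2 = 4, 625/13373649
σ_max=√4=2, σ_min=√(625/13373649)=(25/3657) → κ = 292.5600


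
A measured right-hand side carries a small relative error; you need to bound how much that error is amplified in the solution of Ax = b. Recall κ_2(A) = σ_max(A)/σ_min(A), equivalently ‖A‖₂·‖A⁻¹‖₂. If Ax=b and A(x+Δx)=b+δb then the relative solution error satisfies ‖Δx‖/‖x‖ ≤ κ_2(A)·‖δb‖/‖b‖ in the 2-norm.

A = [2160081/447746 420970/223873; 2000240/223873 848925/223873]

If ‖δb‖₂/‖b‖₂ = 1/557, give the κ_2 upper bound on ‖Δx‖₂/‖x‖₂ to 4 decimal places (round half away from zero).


AᵀA = [71521765249/693690244 7448852565/173422561; 7448852565/173422561 3106883725/173422561]; tr = 496741421/4104676, det = 9150625/4104676
λ_max, λ_min = (496741421/4104676 ± √246601797933809241/16848365064976)/2 = 121, 75625/4104676
so κ_2 = √(121 / (75625/4104676)) = 81.0400
perturbation bound = 81.0400·1/557 = 0.1455

0.1455


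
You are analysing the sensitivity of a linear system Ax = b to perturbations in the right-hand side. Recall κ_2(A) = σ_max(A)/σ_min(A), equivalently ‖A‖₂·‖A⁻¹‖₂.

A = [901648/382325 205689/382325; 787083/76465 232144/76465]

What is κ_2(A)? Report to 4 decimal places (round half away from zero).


74.6000

AᵀA = [9696883009/86955625 2827706112/86955625; 2827706112/86955625 826638241/86955625]; tr = 16837634/139129, det = 366025/139129
solving λ² − 16837634/139129·λ + 366025/139129 = 0 gives λ = 121, 3025/139129
κ = σ_max/σ_min = 11/(55/373) = 74.6000


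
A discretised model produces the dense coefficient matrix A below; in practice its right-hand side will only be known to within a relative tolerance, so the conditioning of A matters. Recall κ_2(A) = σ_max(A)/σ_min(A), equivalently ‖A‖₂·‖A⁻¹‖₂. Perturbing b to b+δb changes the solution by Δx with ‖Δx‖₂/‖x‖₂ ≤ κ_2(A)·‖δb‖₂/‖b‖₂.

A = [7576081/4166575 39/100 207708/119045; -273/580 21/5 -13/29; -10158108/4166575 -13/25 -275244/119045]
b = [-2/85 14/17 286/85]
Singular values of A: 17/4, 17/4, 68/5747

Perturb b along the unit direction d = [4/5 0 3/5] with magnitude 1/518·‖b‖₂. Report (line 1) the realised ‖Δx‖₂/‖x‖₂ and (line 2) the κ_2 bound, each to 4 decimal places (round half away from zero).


from the listed singular values, σ₁ = 17/4, σ_n = 68/5747
κ_2(A) = (17/4) / (68/5747) = 359.1875
bound on ‖Δx‖/‖x‖: κ·ε = 359.1875·1/518 = 0.6934
solve Ax = b  →  x = [-117.0491 0.0941 121.9462]
‖b‖₂ = 3.4641 and ‖x‖₂ = 169.0307
re-solving with b+δb shifts x by Δx of norm 0.5652
dividing the unrounded norms, ‖Δx‖/‖x‖ = 0.0033
realised/bound (from unrounded values) ≈ 0.0048

0.0033
0.6934


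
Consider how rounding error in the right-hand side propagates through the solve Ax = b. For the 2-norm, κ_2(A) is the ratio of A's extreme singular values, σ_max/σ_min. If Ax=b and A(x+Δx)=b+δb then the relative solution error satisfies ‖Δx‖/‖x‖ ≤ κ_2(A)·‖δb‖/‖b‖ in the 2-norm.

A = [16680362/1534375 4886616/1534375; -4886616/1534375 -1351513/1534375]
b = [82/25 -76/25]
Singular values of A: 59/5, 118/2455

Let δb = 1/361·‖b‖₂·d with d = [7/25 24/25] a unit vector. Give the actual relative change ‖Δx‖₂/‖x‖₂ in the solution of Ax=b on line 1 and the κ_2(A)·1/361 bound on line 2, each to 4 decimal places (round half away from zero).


σ_max = 59/5, σ_min = 118/2455
κ = σ_max/σ_min = (59/5)/(118/2455) = 245.5000
worst-case relative error ≤ 245.5000 × 1/361 = 0.6801
solve Ax = b  →  x = [11.9763 -39.8508]
‖b‖ = 4.4721, ‖x‖ = 41.6116
δb = ε·‖b‖·d = [0.0035 0.0119]; solving A·Δx = δb gives ‖Δx‖ = 0.2577
relative error = 0.0062
realised/bound (from unrounded values) ≈ 0.0091

0.0062
0.6801


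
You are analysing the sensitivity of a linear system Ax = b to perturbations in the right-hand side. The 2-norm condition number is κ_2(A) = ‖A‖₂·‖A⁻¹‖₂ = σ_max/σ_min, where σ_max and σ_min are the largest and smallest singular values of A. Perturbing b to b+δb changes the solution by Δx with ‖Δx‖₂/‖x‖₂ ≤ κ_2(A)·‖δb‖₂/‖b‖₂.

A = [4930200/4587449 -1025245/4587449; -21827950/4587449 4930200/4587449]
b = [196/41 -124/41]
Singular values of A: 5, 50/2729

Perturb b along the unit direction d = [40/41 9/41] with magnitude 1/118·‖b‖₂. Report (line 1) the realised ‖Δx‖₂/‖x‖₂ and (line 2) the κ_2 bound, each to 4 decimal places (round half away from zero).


from the listed singular values, σ₁ = 5, σ_n = 50/2729
κ_2(A) = 5 / (50/2729) = 272.9000
perturbation bound = 272.9000·1/118 = 2.3127
solve Ax = b  →  x = [48.7044 212.8195]
2-norm of b is 5.6569; of x, 218.3215
re-solving with b+δb shifts x by Δx of norm 2.6165
relative error = 0.0120
realised/bound (from unrounded values) ≈ 0.0052

0.0120
2.3127


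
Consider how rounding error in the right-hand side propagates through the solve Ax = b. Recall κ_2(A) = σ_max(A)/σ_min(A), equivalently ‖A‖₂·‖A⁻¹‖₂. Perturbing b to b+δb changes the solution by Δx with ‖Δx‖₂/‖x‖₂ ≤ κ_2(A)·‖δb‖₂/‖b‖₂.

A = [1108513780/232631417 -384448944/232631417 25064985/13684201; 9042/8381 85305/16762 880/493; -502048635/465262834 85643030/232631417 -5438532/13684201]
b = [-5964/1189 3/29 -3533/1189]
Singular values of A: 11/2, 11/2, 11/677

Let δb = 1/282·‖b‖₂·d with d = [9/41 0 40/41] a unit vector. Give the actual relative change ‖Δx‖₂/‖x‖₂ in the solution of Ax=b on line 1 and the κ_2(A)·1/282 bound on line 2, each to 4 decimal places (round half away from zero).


from the listed singular values, σ₁ = 11/2, σ_n = 11/677
condition number: (11/2) ÷ (11/677) = 338.5000
perturbation bound = 338.5000·1/282 = 1.2004
solve Ax = b  →  x = [101.5395 54.7726 -217.4759]
2-norm of b is 5.8310; of x, 246.1830
δb = ε·‖b‖·d = [0.0045 0.0000 0.0202]; solving A·Δx = δb gives ‖Δx‖ = 1.2726
dividing the unrounded norms, ‖Δx‖/‖x‖ = 0.0052
tightness: 0.0052 against a bound of 1.2004 (unrounded ratio ≈ 0.0043)

0.0052
1.2004


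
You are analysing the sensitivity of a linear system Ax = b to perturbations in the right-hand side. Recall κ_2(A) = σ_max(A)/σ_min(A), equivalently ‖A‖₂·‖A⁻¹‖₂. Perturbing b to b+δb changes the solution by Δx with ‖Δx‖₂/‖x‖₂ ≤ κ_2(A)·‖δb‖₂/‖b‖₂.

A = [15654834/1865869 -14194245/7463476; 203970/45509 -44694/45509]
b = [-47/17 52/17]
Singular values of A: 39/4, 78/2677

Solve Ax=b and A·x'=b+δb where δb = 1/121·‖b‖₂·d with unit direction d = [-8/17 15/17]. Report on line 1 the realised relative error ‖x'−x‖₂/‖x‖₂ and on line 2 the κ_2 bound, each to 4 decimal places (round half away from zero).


from the listed singular values, σ₁ = 39/4, σ_n = 78/2677
condition number: (39/4) ÷ (78/2677) = 334.6250
perturbation bound = 334.6250·1/121 = 2.7655
solve Ax = b  →  x = [30.0350 133.9562]
‖b‖ = 4.1231, ‖x‖ = 137.2821
Δx = A⁻¹·δb where δb = 1/121·4.1231·d; ‖Δx‖ = 1.1695
dividing the unrounded norms, ‖Δx‖/‖x‖ = 0.0085
so the bound overstates the realised error by a factor of ≈ 324.6340 (computed from the unrounded values)

0.0085
2.7655


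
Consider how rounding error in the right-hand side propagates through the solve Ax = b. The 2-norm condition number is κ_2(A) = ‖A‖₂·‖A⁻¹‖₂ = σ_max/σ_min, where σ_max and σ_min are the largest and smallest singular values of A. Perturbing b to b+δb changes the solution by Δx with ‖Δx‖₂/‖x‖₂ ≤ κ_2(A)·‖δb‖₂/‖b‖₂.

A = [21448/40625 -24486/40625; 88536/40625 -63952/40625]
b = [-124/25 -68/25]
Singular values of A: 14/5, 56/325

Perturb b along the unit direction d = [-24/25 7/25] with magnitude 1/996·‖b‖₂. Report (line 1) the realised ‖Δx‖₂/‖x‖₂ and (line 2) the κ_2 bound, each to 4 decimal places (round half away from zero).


σ_max = 14/5, σ_min = 56/325
κ = σ_max/σ_min = (14/5)/(56/325) = 16.2500
perturbation bound = 16.2500·1/996 = 0.0163
solve Ax = b  →  x = [12.7857 19.4286]
2-norm of b is 5.6569; of x, 23.2582
with δb = [-0.0055 0.0016], A·Δx = δb → ‖Δx‖ = 0.0330
relative error = 0.0014
tightness: 0.0014 against a bound of 0.0163 (unrounded ratio ≈ 0.0869)

0.0014
0.0163


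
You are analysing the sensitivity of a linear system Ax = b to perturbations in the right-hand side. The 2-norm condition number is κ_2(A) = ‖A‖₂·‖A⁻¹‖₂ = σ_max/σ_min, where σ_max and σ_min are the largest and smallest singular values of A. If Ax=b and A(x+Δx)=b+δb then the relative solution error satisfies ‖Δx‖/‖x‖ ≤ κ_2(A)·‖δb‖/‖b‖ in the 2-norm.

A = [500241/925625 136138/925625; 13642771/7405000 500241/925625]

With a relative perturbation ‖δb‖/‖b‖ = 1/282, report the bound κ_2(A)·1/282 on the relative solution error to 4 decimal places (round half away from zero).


AᵀA = [323425005241/87734440000 11791180611/10966805000; 11791180611/10966805000 430039381/1370850625]; tr = 561516041/140375104, det = 15625/35093776
solving λ² − 561516041/140375104·λ + 15625/35093776 = 0 gives λ = 4, 15625/140375104
σ_max=√4=2, σ_min=√(15625/140375104)=(125/11848) → κ = 189.5680
κ_2(A)·‖δb‖/‖b‖ = 0.6722

0.6722


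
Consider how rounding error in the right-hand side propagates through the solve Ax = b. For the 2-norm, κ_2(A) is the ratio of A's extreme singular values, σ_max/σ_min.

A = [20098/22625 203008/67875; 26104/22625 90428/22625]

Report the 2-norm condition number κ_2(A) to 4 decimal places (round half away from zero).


M = AᵀA = [217069684/102378125 2232330464/307134375; 2232330464/307134375 22961451344/921403125]. tr(M)=199320628/7371225, det(M)=1827904/184280625
solving λ² − 199320628/7371225·λ + 1827904/184280625 = 0 gives λ = 676/25, 2704/7371225
so κ_2 = √((676/25) / (2704/7371225)) = 271.5000

271.5000


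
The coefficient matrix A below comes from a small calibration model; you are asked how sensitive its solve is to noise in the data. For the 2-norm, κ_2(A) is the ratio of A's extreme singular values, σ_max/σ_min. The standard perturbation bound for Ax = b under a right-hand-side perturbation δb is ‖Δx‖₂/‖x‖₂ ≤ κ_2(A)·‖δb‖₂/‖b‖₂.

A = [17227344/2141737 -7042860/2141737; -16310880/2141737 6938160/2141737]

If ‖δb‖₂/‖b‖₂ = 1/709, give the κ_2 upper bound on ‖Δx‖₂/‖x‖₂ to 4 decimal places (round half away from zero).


0.2003

AᵀA = [669234468096/5454265609 -278831471040/5454265609; -278831471040/5454265609 116218717200/5454265609]; tr = 4647651984/32273761, det = 33177600/32273761
char-poly roots: 144 and 230400/32273761
κ_2(A) = √(λ_max/λ_min) = √(144 / (230400/32273761)) = 142.0250
κ_2(A)·‖δb‖/‖b‖ = 0.2003


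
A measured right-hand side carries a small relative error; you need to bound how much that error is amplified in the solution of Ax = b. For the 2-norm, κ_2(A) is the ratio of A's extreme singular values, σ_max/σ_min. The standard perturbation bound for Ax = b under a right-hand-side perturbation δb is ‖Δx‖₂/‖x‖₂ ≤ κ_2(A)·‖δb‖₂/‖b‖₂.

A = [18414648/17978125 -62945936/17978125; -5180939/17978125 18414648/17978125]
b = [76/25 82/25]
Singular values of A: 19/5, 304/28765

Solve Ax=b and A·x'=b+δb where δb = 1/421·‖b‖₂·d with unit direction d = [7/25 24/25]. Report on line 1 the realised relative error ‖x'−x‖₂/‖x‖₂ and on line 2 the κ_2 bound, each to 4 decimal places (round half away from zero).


σ_max = 19/5, σ_min = 304/28765
κ_2(A) = (19/5) / (304/28765) = 359.5625
perturbation bound = 359.5625·1/421 = 0.8541
solve Ax = b  →  x = [363.4947 105.4711]
‖b‖₂ = 4.4721 and ‖x‖₂ = 378.4872
δb = ε·‖b‖·d = [0.0030 0.0102]; solving A·Δx = δb gives ‖Δx‖ = 1.0051
dividing the unrounded norms, ‖Δx‖/‖x‖ = 0.0027
realised/bound (from unrounded values) ≈ 0.0031

0.0027
0.8541


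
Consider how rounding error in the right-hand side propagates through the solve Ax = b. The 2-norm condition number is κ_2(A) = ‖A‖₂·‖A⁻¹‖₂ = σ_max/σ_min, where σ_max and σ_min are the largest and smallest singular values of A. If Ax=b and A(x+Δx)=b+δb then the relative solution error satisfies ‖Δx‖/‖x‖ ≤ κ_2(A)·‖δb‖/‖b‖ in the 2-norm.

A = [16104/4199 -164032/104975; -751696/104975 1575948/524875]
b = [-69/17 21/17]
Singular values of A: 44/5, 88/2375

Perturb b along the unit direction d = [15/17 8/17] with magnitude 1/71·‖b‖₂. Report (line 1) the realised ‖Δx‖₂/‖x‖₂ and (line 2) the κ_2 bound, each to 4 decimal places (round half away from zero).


0.0199
3.3451

largest singular value 44/5, smallest 88/2375
κ_2(A) = (44/5) / (88/2375) = 237.5000
perturbation bound = 237.5000·1/71 = 3.3451
solve Ax = b  →  x = [-31.4554 -74.6066]
‖b‖ = 4.2426, ‖x‖ = 80.9666
Δx = A⁻¹·δb where δb = 1/71·4.2426·d; ‖Δx‖ = 1.6127
relative error = 0.0199
realised/bound (from unrounded values) ≈ 0.0060


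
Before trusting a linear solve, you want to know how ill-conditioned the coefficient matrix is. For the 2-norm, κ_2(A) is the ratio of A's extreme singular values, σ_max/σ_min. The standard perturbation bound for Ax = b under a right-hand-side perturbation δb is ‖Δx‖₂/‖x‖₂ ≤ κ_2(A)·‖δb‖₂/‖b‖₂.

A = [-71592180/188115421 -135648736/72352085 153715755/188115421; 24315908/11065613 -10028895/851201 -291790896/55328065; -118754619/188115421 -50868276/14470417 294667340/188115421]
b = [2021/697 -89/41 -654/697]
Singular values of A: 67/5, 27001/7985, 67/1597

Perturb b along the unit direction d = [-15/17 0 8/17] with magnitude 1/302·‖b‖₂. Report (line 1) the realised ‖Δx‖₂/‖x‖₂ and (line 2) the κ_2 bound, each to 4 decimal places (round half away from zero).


σ_max = 67/5, σ_min = 67/1597
κ = σ_max/σ_min = (67/5)/(67/1597) = 319.4000
bound on ‖Δx‖/‖x‖: κ·ε = 319.4000·1/302 = 1.0576
solve Ax = b  →  x = [-66.1340 0.0240 -27.1979]
‖b‖ = 3.7417, ‖x‖ = 71.5082
δb = ε·‖b‖·d = [-0.0109 0.0000 0.0058]; solving A·Δx = δb gives ‖Δx‖ = 0.2953
realised ‖Δx‖/‖x‖ = 0.0041
tightness: 0.0041 against a bound of 1.0576 (unrounded ratio ≈ 0.0039)

0.0041
1.0576


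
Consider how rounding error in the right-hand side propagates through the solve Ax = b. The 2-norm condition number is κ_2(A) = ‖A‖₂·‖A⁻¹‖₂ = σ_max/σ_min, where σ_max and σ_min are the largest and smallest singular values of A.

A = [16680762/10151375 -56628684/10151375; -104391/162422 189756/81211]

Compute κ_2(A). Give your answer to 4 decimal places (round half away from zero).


AᵀA = [7593280605729/2439063062500 -6505124233482/609765765625; -6505124233482/609765765625 22304275336224/609765765625]; tr = 154896611121/3902500900, det = 63011844/975625225
char-poly roots: 3969/100 and 63504/39025009
σ_max=√(3969/100)=(63/10), σ_min=√(63504/39025009)=(252/6247) → κ = 156.1750

156.1750


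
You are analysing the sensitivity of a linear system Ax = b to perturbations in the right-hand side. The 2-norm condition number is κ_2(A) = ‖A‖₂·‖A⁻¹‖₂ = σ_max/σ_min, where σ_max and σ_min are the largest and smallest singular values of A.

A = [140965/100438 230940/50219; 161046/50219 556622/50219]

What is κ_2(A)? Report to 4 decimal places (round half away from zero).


193.1500

M = AᵀA = [731446081/59691076 626739498/14922769; 626739498/14922769 2148883636/14922769]. tr(M)=9326980625/59691076, det(M)=9765625/14922769
char-poly roots: 625/4 and 62500/14922769
κ_2(A) = √(λ_max/λ_min) = √((625/4) / (62500/14922769)) = 193.1500


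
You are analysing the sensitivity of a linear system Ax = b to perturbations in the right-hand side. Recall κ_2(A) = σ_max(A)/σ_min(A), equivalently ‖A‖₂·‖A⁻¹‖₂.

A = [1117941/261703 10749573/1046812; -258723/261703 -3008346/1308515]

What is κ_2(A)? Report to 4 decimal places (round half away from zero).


form AᵀA = [783301410/40742689 37596820437/814853780; 37596820437/814853780 1804661108001/16297075600] with trace 12532435929/96432400 and determinant 10556001/96432400
solving λ² − 12532435929/96432400·λ + 10556001/96432400 = 0 gives λ = 3249/25, 3249/3857296
so κ_2 = √((3249/25) / (3249/3857296)) = 392.8000

392.8000


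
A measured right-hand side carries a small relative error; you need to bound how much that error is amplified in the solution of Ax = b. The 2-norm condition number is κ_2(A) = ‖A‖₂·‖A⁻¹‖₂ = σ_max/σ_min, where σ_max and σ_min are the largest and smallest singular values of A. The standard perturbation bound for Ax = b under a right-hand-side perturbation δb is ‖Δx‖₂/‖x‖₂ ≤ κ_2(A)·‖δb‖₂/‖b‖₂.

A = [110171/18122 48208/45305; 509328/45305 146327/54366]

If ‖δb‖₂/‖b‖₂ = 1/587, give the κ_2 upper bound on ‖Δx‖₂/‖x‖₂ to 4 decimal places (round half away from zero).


AᵀA = [4640488849/28408900 10433888/284089; 10433888/284089 2141709961/255680100]; tr = 13059521/76050, det = 294499921/15210000
solving λ² − 13059521/76050·λ + 294499921/15210000 = 0 gives λ = 17161/100, 17161/152100
so κ_2 = √((17161/100) / (17161/152100)) = 39.0000
perturbation bound = 39.0000·1/587 = 0.0664

0.0664


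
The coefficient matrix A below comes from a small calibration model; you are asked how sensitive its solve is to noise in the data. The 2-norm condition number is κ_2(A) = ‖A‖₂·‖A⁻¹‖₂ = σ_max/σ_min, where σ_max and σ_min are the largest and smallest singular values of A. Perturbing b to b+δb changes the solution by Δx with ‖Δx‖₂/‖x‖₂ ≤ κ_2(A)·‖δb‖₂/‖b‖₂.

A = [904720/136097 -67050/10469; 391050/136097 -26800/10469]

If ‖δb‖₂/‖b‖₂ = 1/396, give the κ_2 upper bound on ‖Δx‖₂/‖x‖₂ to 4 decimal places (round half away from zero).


0.1823

form AᵀA = [5748156100/109599961 -5472432000/109599961; -5472432000/109599961 5213942500/109599961] with trace 13034600/130321 and determinant 250000/130321
λ_max, λ_min = (13034600/130321 ± √169770476160000/16983563041)/2 = 100, 2500/130321
κ = σ_max/σ_min = 10/(50/361) = 72.2000
worst-case relative error ≤ 72.2000 × 1/396 = 0.1823


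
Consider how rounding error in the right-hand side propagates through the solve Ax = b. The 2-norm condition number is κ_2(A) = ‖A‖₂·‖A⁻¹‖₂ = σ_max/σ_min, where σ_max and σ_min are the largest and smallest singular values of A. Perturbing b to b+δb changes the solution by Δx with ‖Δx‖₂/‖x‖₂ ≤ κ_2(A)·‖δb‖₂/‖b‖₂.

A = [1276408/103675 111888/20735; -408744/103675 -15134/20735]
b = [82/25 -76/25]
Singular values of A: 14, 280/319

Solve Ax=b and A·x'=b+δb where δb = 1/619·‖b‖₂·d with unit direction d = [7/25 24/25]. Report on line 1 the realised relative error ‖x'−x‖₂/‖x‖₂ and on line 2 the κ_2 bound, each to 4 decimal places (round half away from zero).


σ_max = 14, σ_min = 280/319
κ_2(A) = 14 / (280/319) = 15.9500
bound on ‖Δx‖/‖x‖: κ·ε = 15.9500·1/619 = 0.0258
solve Ax = b  →  x = [1.1401 -1.9934]
2-norm of b is 4.4721; of x, 2.2964
re-solving with b+δb shifts x by Δx of norm 0.0082
relative error = 0.0036
so the bound overstates the realised error by a factor of ≈ 7.1889 (computed from the unrounded values)

0.0036
0.0258


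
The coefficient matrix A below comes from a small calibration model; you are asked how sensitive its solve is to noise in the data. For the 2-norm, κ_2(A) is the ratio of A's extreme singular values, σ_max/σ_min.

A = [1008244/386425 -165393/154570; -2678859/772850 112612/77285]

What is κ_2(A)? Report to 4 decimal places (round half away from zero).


237.8000

M = AᵀA = [449700375841/23891884900 -9368563392/1194594245; -9368563392/1194594245 3123227785/955675396]. tr(M)=1561482457/70686050, det(M)=4879681/565488400
λ_max, λ_min = (1561482457/70686050 ± √609513750207795456/1249129416150625)/2 = 2209/100, 2209/5654884
κ = σ_max/σ_min = (47/10)/(47/2378) = 237.8000


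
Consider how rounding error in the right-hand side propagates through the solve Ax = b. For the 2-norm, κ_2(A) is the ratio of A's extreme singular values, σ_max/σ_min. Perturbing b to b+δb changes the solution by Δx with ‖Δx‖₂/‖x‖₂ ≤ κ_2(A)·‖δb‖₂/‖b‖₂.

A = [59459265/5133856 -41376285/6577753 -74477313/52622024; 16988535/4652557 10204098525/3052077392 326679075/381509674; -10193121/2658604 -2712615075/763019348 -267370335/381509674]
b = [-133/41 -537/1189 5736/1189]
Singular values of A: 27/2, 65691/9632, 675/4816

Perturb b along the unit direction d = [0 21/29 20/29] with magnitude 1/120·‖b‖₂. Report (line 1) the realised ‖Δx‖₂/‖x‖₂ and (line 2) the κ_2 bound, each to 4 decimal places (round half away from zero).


σ_max = 27/2, σ_min = 675/4816
κ = σ_max/σ_min = (27/2)/(675/4816) = 96.3200
perturbation bound = 96.3200·1/120 = 0.8027
solve Ax = b  →  x = [-0.4427 -4.9835 20.8183]
2-norm of b is 5.8310; of x, 21.4110
with δb = [0.0000 0.0352 0.0335], A·Δx = δb → ‖Δx‖ = 0.3467
realised ‖Δx‖/‖x‖ = 0.0162
tightness: 0.0162 against a bound of 0.8027 (unrounded ratio ≈ 0.0202)

0.0162
0.8027


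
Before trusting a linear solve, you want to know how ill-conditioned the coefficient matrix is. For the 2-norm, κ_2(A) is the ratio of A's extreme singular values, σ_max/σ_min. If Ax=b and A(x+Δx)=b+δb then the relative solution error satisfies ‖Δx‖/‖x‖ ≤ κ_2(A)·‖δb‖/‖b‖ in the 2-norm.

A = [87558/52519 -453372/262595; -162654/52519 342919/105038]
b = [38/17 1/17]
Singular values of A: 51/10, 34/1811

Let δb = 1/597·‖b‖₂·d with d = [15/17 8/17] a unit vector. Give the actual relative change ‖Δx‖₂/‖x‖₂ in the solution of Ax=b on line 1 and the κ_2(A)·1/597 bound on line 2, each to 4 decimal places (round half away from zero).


σ_max = 51/10, σ_min = 34/1811
κ = σ_max/σ_min = (51/10)/(34/1811) = 271.6500
bound on ‖Δx‖/‖x‖: κ·ε = 271.6500·1/597 = 0.4550
solve Ax = b  →  x = [77.2772 73.3266]
2-norm of b is 2.2361; of x, 106.5296
re-solving with b+δb shifts x by Δx of norm 0.1995
dividing the unrounded norms, ‖Δx‖/‖x‖ = 0.0019
so the bound overstates the realised error by a factor of ≈ 242.9716 (computed from the unrounded values)

0.0019
0.4550


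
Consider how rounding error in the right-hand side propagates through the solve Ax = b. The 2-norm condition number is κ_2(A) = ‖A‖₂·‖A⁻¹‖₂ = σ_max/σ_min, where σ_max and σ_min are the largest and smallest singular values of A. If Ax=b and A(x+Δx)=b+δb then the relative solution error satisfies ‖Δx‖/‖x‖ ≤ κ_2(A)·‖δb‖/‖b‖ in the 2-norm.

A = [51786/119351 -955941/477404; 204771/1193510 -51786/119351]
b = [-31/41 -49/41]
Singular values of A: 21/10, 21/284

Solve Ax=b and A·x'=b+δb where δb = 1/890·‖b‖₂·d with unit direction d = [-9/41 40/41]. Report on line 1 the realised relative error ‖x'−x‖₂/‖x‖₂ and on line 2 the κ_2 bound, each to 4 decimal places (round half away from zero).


σ_max = 21/10, σ_min = 21/284
condition number: (21/10) ÷ (21/284) = 28.4000
perturbation bound = 28.4000·1/890 = 0.0319
solve Ax = b  →  x = [-13.2985 -2.5041]
‖b‖₂ = 1.4142 and ‖x‖₂ = 13.5322
Δx = A⁻¹·δb where δb = 1/890·1.4142·d; ‖Δx‖ = 0.0215
realised ‖Δx‖/‖x‖ = 0.0016
so the bound overstates the realised error by a factor of ≈ 20.0943 (computed from the unrounded values)

0.0016
0.0319


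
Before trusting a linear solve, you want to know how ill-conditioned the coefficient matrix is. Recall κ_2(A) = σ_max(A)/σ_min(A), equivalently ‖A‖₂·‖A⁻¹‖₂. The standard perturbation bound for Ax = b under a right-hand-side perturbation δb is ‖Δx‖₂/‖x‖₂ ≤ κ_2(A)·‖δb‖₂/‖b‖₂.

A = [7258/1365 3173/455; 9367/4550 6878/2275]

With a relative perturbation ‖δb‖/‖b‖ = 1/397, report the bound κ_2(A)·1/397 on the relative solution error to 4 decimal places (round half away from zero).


0.1322

M = AᵀA = [35843329/1102500 3978581/91875; 3978581/91875 1769261/30625]. tr(M)=3981469/44100, det(M)=130321/44100
char-poly roots: 361/4 and 361/11025
σ_max=√(361/4)=(19/2), σ_min=√(361/11025)=(19/105) → κ = 52.5000
κ_2(A)·‖δb‖/‖b‖ = 0.1322


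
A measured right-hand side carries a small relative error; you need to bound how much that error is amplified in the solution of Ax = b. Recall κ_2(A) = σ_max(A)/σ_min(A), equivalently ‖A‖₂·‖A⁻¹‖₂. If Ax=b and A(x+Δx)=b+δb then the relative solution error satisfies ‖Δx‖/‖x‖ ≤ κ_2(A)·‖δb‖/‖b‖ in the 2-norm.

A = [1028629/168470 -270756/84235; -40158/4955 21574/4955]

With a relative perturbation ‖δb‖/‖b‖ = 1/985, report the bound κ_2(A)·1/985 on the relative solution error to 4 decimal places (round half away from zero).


0.2515

AᵀA = [116892732721/1135285636 -15585371550/283821409; -15585371550/283821409 8312809684/283821409]; tr = 519529313/3928324, det = 279841/982081
solving λ² − 519529313/3928324·λ + 279841/982081 = 0 gives λ = 529/4, 2116/982081
so κ_2 = √((529/4) / (2116/982081)) = 247.7500
perturbation bound = 247.7500·1/985 = 0.2515


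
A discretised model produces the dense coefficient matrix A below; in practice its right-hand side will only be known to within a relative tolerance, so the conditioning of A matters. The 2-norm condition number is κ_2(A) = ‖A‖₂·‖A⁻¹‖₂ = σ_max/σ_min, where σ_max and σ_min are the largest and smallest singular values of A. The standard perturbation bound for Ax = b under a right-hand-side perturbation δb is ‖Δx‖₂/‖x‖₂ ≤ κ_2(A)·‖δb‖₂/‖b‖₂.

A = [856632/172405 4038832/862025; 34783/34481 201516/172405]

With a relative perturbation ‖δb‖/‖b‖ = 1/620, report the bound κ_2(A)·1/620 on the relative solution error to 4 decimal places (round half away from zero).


0.0731

form AᵀA = [454529929/17682025 2162418804/88410125; 2162418804/88410125 10307781904/442050625] with trace 25768169/525625 and determinant 614656/525625
λ_max, λ_min = (25768169/525625 ± √662706219372561/276281640625)/2 = 49, 12544/525625
so κ_2 = √(49 / (12544/525625)) = 45.3125
bound on ‖Δx‖/‖x‖: κ·ε = 45.3125·1/620 = 0.0731


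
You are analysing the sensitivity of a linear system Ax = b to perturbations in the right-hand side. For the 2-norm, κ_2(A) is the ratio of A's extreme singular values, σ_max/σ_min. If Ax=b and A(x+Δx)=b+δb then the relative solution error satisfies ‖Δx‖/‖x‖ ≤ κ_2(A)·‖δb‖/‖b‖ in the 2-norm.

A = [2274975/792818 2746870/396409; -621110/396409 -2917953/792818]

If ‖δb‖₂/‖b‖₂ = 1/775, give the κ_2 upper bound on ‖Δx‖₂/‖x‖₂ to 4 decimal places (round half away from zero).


M = AᵀA = [516817059925/48350798548 310055014080/12087699637; 310055014080/12087699637 2976586838293/48350798548]. tr(M)=134361688393/1859646098, det(M)=1305015625/14877168784
eigenvalues of AᵀA: λ = (tr ± √(tr²−4·det))/2 = 289/4, 4515625/3719292196
κ_2(A) = √(λ_max/λ_min) = √((289/4) / (4515625/3719292196)) = 243.9440
worst-case relative error ≤ 243.9440 × 1/775 = 0.3148

0.3148


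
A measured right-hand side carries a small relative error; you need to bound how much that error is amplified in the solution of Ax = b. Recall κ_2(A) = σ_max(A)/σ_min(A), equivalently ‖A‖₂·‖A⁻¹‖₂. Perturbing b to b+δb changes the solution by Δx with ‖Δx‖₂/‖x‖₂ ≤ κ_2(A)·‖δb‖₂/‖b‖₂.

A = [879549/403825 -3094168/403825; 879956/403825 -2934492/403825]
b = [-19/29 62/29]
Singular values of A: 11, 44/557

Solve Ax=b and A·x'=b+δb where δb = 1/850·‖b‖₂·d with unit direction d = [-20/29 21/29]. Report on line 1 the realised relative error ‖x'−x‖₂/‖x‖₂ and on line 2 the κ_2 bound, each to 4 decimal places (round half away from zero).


0.0013
0.1638

σ_max = 11, σ_min = 44/557
condition number: 11 ÷ (44/557) = 139.2500
κ_2(A)·‖δb‖/‖b‖ = 0.1638
solve Ax = b  →  x = [24.3309 7.0018]
‖b‖ = 2.2361, ‖x‖ = 25.3183
re-solving with b+δb shifts x by Δx of norm 0.0333
realised ‖Δx‖/‖x‖ = 0.0013
realised/bound (from unrounded values) ≈ 0.0080


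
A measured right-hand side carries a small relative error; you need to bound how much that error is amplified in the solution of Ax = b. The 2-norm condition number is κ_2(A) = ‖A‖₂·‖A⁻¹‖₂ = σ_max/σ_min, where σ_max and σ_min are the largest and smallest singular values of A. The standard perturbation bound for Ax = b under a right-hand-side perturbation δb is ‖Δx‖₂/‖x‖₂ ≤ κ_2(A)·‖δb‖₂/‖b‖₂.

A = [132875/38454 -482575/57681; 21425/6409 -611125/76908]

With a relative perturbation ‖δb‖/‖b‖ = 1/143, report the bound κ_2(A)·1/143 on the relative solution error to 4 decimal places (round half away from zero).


AᵀA = [40643125/1758276 -292609375/5274828; -292609375/5274828 8427255625/63297936]; tr = 58523125/374544, det = 390625/1498176
λ_max, λ_min = (58523125/374544 ± √3424809853515625/140283207936)/2 = 625/4, 625/374544
so κ_2 = √((625/4) / (625/374544)) = 306.0000
bound on ‖Δx‖/‖x‖: κ·ε = 306.0000·1/143 = 2.1399

2.1399


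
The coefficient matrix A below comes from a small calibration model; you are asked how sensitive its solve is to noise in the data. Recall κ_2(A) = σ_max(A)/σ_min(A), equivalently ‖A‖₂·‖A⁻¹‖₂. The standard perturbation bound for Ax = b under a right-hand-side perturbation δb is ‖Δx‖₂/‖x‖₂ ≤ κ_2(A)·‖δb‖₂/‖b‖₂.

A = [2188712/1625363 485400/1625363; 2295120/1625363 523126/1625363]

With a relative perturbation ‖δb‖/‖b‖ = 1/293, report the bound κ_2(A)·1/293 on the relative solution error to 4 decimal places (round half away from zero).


1.1664

form AᵀA = [11959614784/3141266209 2690889120/3141266209; 2690889120/3141266209 605557636/3141266209] with trace 7474820/1868689 and determinant 256/1868689
char-poly roots: 4 and 64/1868689
κ_2(A) = √(λ_max/λ_min) = √(4 / (64/1868689)) = 341.7500
κ_2(A)·‖δb‖/‖b‖ = 1.1664


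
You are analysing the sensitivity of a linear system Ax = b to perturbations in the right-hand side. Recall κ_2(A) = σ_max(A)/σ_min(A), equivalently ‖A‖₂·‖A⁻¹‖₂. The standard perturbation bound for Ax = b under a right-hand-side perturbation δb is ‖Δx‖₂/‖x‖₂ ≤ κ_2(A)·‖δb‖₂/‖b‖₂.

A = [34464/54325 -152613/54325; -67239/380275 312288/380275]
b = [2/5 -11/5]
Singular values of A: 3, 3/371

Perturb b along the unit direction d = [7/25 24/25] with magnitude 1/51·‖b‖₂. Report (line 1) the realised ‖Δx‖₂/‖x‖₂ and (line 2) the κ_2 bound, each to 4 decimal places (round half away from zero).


from the listed singular values, σ₁ = 3, σ_n = 3/371
condition number: 3 ÷ (3/371) = 371.0000
κ_2(A)·‖δb‖/‖b‖ = 7.2745
solve Ax = b  →  x = [-241.2276 -54.6179]
‖b‖₂ = 2.2361 and ‖x‖₂ = 247.3336
with δb = [0.0123 0.0421], A·Δx = δb → ‖Δx‖ = 5.4221
realised ‖Δx‖/‖x‖ = 0.0219
tightness: 0.0219 against a bound of 7.2745 (unrounded ratio ≈ 0.0030)

0.0219
7.2745


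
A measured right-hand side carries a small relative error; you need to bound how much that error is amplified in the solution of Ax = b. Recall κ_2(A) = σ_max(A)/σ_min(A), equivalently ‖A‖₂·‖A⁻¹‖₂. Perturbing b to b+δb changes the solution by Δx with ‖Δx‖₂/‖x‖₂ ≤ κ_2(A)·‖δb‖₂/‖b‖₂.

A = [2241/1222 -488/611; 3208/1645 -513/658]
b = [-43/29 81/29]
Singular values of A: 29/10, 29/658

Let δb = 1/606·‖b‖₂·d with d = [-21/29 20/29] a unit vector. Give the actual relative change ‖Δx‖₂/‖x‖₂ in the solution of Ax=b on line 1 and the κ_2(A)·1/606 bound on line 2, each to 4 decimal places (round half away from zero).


0.0017
0.1086

σ_max = 29/10, σ_min = 29/658
κ_2(A) = (29/10) / (29/658) = 65.8000
perturbation bound = 65.8000·1/606 = 0.1086
solve Ax = b  →  x = [26.4987 62.7003]
‖b‖₂ = 3.1623 and ‖x‖₂ = 68.0698
Δx = A⁻¹·δb where δb = 1/606·3.1623·d; ‖Δx‖ = 0.1184
realised ‖Δx‖/‖x‖ = 0.0017
so the bound overstates the realised error by a factor of ≈ 62.4242 (computed from the unrounded values)


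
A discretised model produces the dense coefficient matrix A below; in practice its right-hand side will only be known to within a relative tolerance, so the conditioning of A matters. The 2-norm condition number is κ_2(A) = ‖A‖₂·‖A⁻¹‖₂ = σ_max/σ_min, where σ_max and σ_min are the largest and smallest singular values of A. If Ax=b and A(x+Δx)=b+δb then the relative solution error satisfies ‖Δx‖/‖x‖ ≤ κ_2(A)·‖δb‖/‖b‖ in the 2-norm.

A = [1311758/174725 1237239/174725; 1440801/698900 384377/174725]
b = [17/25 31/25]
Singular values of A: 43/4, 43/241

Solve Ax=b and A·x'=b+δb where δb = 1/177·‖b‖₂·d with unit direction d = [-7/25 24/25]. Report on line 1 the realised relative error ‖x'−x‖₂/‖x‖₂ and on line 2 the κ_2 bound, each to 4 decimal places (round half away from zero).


0.0080
0.3404

σ_max = 43/4, σ_min = 43/241
κ = σ_max/σ_min = (43/4)/(43/241) = 60.2500
perturbation bound = 60.2500·1/177 = 0.3404
solve Ax = b  →  x = [-3.7979 4.1227]
‖b‖ = 1.4142, ‖x‖ = 5.6054
with δb = [-0.0022 0.0077], A·Δx = δb → ‖Δx‖ = 0.0448
relative error = 0.0080
realised/bound (from unrounded values) ≈ 0.0235


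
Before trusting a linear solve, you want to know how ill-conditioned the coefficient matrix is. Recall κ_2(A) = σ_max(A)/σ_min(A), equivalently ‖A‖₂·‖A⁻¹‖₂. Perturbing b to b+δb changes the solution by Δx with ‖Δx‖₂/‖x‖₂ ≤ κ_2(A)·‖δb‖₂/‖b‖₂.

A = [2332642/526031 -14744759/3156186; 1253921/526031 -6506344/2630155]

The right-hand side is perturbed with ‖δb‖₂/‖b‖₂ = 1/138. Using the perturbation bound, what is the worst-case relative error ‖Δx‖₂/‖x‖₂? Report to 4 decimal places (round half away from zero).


AᵀA = [24268292645/957469249 -382217766203/14362038735; -382217766203/14362038735 24080167439689/861722324100]; tr = 54603603829/1024640100, det = 28398241/1024640100
char-poly roots: 5329/100 and 5329/10246401
κ_2(A) = √(λ_max/λ_min) = √((5329/100) / (5329/10246401)) = 320.1000
worst-case relative error ≤ 320.1000 × 1/138 = 2.3196

2.3196


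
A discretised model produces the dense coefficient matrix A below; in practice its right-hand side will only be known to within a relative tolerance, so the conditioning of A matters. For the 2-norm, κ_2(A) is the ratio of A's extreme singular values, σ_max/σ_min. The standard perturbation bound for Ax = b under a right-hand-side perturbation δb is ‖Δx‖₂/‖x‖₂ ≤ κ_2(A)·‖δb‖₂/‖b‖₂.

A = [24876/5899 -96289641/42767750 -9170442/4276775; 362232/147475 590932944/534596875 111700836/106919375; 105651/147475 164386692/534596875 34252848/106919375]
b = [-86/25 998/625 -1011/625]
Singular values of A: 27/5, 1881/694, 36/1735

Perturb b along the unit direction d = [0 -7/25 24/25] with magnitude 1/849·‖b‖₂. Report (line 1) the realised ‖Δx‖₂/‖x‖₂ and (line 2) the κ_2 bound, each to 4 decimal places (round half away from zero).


from the listed singular values, σ₁ = 27/5, σ_n = 36/1735
κ = σ_max/σ_min = (27/5)/(36/1735) = 260.2500
worst-case relative error ≤ 260.2500 × 1/849 = 0.3065
solve Ax = b  →  x = [-0.1429 67.1359 -69.1695]
2-norm of b is 4.1231; of x, 96.3933
re-solving with b+δb shifts x by Δx of norm 0.2341
dividing the unrounded norms, ‖Δx‖/‖x‖ = 0.0024
realised/bound (from unrounded values) ≈ 0.0079

0.0024
0.3065


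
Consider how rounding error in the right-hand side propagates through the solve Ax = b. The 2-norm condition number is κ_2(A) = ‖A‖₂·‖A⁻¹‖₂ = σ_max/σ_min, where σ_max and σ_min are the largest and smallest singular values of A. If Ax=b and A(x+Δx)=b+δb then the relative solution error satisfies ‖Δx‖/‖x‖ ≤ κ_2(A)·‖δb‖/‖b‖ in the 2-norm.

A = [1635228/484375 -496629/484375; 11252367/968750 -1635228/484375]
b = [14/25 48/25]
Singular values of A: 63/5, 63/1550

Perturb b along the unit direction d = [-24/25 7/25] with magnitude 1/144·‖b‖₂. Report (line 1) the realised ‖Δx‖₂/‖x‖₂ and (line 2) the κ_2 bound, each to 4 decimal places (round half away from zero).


σ_max = 63/5, σ_min = 63/1550
κ_2(A) = (63/5) / (63/1550) = 310.0000
worst-case relative error ≤ 310.0000 × 1/144 = 2.1528
solve Ax = b  →  x = [0.1524 -0.0444]
‖b‖ = 2.0000, ‖x‖ = 0.1587
re-solving with b+δb shifts x by Δx of norm 0.3417
dividing the unrounded norms, ‖Δx‖/‖x‖ = 2.1528
realised/bound = 1 exactly: the bound is attained for this b and d

2.1528
2.1528
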